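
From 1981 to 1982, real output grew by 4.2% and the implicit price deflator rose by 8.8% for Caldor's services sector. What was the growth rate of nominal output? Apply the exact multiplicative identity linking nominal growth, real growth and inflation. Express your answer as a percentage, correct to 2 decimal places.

13.37%

(1 + g_nom) = (1 + g_real)(1 + π) = 1.0420 × 1.0880 = 1.13370.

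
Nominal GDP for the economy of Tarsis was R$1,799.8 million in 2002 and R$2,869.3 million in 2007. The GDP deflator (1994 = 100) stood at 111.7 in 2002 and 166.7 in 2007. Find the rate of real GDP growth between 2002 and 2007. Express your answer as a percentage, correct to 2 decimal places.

6.82%

Deflate each year: 2002 → 1799.8/1.117 = 1611.28; 2007 → 2869.3/1.667 = 1721.24.
So real GDP changed by 1721.24/1611.28 − 1 = 0.0682, i.e. 6.82%.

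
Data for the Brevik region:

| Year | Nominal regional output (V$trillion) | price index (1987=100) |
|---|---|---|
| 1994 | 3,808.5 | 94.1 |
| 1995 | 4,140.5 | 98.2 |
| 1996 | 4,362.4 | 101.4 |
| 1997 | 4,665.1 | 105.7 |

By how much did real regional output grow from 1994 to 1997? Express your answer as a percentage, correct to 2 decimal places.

9.05%

Real regional output 1994 = 3808.5/0.941 = 4047.29.
Real regional output 1997 = 4665.1/1.057 = 4413.53.
Change = 4413.53/4047.29 − 1 = 0.0905.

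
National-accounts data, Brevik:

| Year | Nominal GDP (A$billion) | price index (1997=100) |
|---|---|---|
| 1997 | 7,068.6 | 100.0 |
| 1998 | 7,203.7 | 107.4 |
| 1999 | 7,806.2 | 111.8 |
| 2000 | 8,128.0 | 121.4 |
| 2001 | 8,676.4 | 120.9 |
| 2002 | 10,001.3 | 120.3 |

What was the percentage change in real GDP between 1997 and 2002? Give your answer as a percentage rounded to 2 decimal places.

Real GDP 1997 = 7068.6/1.000 = 7068.60.
Real GDP 2002 = 10001.3/1.203 = 8313.63.
Change = 8313.63/7068.60 − 1 = 0.1761.

17.61%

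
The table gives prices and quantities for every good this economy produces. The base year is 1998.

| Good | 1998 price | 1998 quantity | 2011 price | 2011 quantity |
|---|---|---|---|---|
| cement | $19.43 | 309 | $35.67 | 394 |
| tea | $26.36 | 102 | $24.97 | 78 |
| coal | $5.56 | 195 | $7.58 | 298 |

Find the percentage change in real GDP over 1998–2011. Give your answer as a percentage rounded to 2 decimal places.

16.28%

Real GDP 1998 = Nominal GDP 1998 = 19.43·309 + 26.36·102 + 5.56·195 = 9776.79.
Real GDP 2011 (at 1998 prices) = 19.43·394 + 26.36·78 + 5.56·298 = 11368.38.
Real growth = 11368.38/9776.79 − 1 = 0.1628.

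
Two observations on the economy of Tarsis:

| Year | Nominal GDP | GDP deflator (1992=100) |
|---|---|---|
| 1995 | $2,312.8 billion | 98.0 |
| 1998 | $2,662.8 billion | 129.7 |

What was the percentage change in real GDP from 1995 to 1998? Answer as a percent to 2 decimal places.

-13.01%

Real GDP 1995 = 2312.8 / 0.980 = 2360.00.
Real GDP 1998 = 2662.8 / 1.297 = 2053.05.
Real growth = 2053.05 / 2360.00 − 1 = -0.1301.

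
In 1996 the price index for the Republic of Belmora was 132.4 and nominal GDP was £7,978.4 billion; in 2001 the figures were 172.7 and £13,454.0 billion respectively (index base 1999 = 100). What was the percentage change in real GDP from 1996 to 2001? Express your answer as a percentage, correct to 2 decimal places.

Deflate each year: 1996 → 7978.4/1.324 = 6025.98; 2001 → 13454.0/1.727 = 7790.39.
So real GDP changed by 7790.39/6025.98 − 1 = 0.2928, i.e. 29.28%.

29.28%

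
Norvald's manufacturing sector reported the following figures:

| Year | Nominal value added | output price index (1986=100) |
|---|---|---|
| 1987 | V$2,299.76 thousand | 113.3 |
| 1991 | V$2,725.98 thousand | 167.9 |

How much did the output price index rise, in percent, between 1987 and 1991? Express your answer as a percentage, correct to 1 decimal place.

48.2%

Price-level change = 167.9 / 113.3 − 1 = 0.4819.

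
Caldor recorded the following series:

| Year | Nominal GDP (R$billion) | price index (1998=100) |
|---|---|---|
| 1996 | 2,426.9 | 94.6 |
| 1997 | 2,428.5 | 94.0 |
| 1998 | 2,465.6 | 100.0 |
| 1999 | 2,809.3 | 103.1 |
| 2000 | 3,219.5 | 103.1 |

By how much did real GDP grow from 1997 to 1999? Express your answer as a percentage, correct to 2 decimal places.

5.47%

Real GDP 1997 = 2428.5/0.940 = 2583.51.
Real GDP 1999 = 2809.3/1.031 = 2724.83.
Change = 2724.83/2583.51 − 1 = 0.0547.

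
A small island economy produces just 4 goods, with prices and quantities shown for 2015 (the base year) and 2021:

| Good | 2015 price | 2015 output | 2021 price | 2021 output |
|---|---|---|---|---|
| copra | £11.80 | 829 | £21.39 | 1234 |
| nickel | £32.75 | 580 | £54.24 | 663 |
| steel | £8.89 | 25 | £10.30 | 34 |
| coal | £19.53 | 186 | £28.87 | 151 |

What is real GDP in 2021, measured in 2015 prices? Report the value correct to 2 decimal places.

Real GDP 2021 = Σ (p_2015 × q_2021) = 11.80·1234 + 32.75·663 + 8.89·34 + 19.53·151 = 39525.74.

£39525.74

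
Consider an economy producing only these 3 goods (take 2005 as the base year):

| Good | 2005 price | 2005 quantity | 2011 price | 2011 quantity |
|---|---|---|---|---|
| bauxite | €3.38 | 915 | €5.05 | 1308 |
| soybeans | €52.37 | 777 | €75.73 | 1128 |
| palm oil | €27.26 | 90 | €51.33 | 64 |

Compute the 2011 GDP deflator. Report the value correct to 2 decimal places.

Nominal GDP 2011 = 5.05·1308 + 75.73·1128 + 51.33·64 = 95313.96.
Real GDP 2011 (at 2005 prices) = 3.38·1308 + 52.37·1128 + 27.26·64 = 65239.04.
Deflator = Nominal/Real × 100 = 95313.96/65239.04 × 100 = 146.100.

146.10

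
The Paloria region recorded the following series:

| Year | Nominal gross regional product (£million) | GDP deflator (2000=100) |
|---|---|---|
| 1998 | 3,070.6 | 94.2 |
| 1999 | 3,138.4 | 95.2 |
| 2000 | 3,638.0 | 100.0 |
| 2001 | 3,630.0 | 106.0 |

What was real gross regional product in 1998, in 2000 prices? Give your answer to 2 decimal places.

Real gross regional product 1998 = 3070.6 / 0.942 = 3259.66.

£3,259.66 million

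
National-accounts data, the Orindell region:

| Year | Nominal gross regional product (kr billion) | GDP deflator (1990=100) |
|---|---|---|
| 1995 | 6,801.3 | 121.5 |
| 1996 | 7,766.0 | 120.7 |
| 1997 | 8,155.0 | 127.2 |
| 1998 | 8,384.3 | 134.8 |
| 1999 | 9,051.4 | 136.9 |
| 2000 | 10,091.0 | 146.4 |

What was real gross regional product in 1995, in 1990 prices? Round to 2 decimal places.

kr 5,597.78 billion

Real gross regional product 1995 = 6801.3 / 1.215 = 5597.78.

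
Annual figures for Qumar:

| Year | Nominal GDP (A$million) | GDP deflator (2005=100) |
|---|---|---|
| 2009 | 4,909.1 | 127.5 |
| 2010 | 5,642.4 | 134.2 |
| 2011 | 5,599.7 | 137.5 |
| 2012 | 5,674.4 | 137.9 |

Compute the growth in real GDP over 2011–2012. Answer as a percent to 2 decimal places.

1.04%

Real GDP 2011 = 5599.7/1.375 = 4072.51.
Real GDP 2012 = 5674.4/1.379 = 4114.87.
Change = 4114.87/4072.51 − 1 = 0.0104.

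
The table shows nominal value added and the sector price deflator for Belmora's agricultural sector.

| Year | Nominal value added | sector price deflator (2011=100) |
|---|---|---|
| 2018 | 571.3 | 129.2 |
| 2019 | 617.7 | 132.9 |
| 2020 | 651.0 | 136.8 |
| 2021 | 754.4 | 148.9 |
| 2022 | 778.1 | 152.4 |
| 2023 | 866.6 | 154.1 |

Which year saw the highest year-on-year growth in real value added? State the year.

2019: real = 617.7/1.329 = 464.79; growth vs 2018 (442.18) = 5.11%.
2020: real = 651.0/1.368 = 475.88; growth vs 2019 (464.79) = 2.39%.
2021: real = 754.4/1.489 = 506.65; growth vs 2020 (475.88) = 6.47%.
2022: real = 778.1/1.524 = 510.56; growth vs 2021 (506.65) = 0.77%.
2023: real = 866.6/1.541 = 562.36; growth vs 2022 (510.56) = 10.15%.

2023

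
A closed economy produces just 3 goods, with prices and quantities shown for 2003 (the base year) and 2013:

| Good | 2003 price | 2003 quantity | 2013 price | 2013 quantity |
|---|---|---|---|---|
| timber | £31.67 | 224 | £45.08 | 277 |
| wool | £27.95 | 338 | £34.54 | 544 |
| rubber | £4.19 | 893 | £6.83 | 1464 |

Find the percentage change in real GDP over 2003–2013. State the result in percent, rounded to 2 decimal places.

48.46%

Real GDP 2003 = Nominal GDP 2003 = 31.67·224 + 27.95·338 + 4.19·893 = 20282.85.
Real GDP 2013 (at 2003 prices) = 31.67·277 + 27.95·544 + 4.19·1464 = 30111.55.
Real growth = 30111.55/20282.85 − 1 = 0.4846.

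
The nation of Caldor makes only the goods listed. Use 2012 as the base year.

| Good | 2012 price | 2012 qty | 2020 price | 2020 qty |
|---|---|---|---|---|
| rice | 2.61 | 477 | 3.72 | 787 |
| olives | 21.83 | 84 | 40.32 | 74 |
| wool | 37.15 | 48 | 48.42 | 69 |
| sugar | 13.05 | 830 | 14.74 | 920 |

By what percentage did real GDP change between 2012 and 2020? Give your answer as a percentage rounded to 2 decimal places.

Real GDP 2012 = Nominal GDP 2012 = 2.61·477 + 21.83·84 + 37.15·48 + 13.05·830 = 15693.39.
Real GDP 2020 (at 2012 prices) = 2.61·787 + 21.83·74 + 37.15·69 + 13.05·920 = 18238.84.
Real growth = 18238.84/15693.39 − 1 = 0.1622.

16.22%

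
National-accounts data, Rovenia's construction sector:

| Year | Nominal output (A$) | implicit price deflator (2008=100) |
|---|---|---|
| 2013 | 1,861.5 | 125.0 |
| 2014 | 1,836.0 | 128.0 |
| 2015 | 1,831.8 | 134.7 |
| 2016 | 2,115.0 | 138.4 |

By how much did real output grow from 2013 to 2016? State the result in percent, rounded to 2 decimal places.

Real output 2013 = 1861.5/1.250 = 1489.20.
Real output 2016 = 2115.0/1.384 = 1528.18.
Change = 1528.18/1489.20 − 1 = 0.0262.

2.62%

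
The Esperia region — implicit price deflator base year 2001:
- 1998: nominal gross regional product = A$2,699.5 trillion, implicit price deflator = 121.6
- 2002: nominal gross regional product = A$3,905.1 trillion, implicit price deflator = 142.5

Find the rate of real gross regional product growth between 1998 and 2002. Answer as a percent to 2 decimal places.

23.44%

Real gross regional product 1998 = 2699.5 / 1.216 = 2219.98.
Real gross regional product 2002 = 3905.1 / 1.425 = 2740.42.
Real growth = 2740.42 / 2219.98 − 1 = 0.2344.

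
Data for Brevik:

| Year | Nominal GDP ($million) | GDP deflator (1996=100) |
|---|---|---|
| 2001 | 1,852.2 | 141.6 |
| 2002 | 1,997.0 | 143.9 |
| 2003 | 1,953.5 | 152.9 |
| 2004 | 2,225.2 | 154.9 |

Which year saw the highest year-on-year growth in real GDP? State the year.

2002: real = 1997.0/1.439 = 1387.77; growth vs 2001 (1308.05) = 6.09%.
2003: real = 1953.5/1.529 = 1277.63; growth vs 2002 (1387.77) = -7.94%.
2004: real = 2225.2/1.549 = 1436.54; growth vs 2003 (1277.63) = 12.44%.

2004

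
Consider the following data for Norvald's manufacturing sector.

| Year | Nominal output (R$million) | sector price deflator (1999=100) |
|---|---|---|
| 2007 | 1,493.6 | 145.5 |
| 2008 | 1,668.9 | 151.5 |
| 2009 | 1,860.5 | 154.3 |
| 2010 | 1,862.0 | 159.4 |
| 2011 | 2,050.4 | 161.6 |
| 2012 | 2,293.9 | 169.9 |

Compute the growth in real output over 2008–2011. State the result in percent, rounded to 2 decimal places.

Real output 2008 = 1668.9/1.515 = 1101.58.
Real output 2011 = 2050.4/1.616 = 1268.81.
Change = 1268.81/1101.58 − 1 = 0.1518.

15.18%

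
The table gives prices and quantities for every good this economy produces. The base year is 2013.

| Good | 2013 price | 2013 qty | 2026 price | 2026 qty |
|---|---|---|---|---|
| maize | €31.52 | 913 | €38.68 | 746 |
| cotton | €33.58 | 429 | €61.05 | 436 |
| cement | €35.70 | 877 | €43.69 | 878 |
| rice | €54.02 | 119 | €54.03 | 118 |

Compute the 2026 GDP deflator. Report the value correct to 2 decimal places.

Nominal GDP 2026 = 38.68·746 + 61.05·436 + 43.69·878 + 54.03·118 = 100208.44.
Real GDP 2026 (at 2013 prices) = 31.52·746 + 33.58·436 + 35.70·878 + 54.02·118 = 75873.76.
Deflator = Nominal/Real × 100 = 100208.44/75873.76 × 100 = 132.073.

132.07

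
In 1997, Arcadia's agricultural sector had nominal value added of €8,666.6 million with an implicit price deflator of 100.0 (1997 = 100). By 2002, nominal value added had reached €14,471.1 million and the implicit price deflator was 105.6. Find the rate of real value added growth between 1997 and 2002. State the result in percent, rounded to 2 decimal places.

58.12%

Deflate each year: 1997 → 8666.6/1.000 = 8666.60; 2002 → 14471.1/1.056 = 13703.69.
So real value added changed by 13703.69/8666.60 − 1 = 0.5812, i.e. 58.12%.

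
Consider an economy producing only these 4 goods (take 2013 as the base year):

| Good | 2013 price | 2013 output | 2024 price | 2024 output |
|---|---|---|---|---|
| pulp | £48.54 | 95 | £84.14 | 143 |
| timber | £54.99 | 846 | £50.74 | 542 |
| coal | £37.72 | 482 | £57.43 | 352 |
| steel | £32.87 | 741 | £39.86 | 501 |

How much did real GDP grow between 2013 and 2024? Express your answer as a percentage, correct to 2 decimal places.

Real GDP 2013 = Nominal GDP 2013 = 48.54·95 + 54.99·846 + 37.72·482 + 32.87·741 = 93670.55.
Real GDP 2024 (at 2013 prices) = 48.54·143 + 54.99·542 + 37.72·352 + 32.87·501 = 66491.11.
Real growth = 66491.11/93670.55 − 1 = -0.2902.

-29.02%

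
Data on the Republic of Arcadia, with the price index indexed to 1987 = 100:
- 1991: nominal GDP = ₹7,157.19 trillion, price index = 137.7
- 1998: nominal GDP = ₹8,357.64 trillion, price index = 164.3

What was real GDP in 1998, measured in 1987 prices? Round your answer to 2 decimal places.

Real GDP = Nominal / (price index/100) = 8357.64 / 1.643 = 5086.82.

₹5,086.82 trillion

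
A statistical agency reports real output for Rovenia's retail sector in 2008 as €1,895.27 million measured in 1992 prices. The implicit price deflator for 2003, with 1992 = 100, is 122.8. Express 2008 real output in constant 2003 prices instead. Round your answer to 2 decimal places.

Real output in 2003 prices = Real output in 1992 prices × (P_2003/P_1992) = 1895.27 × 1.228 = 2327.39.

€2,327.39 million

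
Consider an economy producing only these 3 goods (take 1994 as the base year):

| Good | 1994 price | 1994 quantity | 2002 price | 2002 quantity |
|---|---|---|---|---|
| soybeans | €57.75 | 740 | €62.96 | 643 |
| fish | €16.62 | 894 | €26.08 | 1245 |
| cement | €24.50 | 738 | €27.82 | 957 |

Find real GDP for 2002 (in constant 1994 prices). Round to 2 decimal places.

€81271.65

Real GDP 2002 = Σ (p_1994 × q_2002) = 57.75·643 + 16.62·1245 + 24.50·957 = 81271.65.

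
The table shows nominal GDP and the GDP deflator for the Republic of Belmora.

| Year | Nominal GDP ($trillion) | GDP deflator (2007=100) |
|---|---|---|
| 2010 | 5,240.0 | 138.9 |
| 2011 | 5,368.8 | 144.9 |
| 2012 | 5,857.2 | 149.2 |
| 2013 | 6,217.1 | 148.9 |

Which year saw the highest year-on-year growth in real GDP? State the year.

2013

2011: real = 5368.8/1.449 = 3705.18; growth vs 2010 (3772.50) = -1.78%.
2012: real = 5857.2/1.492 = 3925.74; growth vs 2011 (3705.18) = 5.95%.
2013: real = 6217.1/1.489 = 4175.35; growth vs 2012 (3925.74) = 6.36%.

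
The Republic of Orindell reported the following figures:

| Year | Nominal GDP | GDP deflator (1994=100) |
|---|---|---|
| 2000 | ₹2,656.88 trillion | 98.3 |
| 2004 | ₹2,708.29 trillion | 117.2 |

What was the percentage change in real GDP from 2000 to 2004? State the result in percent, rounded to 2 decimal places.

-14.50%

Deflate each year: 2000 → 2656.88/0.983 = 2702.83; 2004 → 2708.29/1.172 = 2310.83.
So real GDP changed by 2310.83/2702.83 − 1 = -0.1450, i.e. -14.50%.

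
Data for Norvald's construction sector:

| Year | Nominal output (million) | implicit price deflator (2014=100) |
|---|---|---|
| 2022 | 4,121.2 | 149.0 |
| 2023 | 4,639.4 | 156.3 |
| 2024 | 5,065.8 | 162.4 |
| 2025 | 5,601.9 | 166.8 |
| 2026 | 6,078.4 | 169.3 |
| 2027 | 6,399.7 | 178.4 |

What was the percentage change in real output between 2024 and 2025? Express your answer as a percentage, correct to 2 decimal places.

7.67%

Real output 2024 = 5065.8/1.624 = 3119.33.
Real output 2025 = 5601.9/1.668 = 3358.45.
Change = 3358.45/3119.33 − 1 = 0.0767.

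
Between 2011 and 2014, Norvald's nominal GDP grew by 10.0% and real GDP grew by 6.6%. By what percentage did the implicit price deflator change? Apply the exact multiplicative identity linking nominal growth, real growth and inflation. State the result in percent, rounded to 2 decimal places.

3.19%

(1 + g_nom) = (1 + g_real)(1 + π), so π = 1.1000 / 1.0660 − 1 = 0.03189.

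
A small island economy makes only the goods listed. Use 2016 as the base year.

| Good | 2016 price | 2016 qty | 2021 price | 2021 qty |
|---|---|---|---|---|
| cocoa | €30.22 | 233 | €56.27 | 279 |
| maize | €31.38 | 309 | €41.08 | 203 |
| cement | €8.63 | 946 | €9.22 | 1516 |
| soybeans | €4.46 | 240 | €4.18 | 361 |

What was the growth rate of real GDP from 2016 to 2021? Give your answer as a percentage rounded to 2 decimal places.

13.56%

Real GDP 2016 = Nominal GDP 2016 = 30.22·233 + 31.38·309 + 8.63·946 + 4.46·240 = 25972.06.
Real GDP 2021 (at 2016 prices) = 30.22·279 + 31.38·203 + 8.63·1516 + 4.46·361 = 29494.66.
Real growth = 29494.66/25972.06 − 1 = 0.1356.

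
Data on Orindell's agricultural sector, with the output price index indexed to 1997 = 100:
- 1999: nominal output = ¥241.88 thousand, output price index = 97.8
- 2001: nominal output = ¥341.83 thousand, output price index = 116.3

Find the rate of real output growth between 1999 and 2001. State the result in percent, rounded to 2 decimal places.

18.84%

Deflate each year: 1999 → 241.88/0.978 = 247.32; 2001 → 341.83/1.163 = 293.92.
So real output changed by 293.92/247.32 − 1 = 0.1884, i.e. 18.84%.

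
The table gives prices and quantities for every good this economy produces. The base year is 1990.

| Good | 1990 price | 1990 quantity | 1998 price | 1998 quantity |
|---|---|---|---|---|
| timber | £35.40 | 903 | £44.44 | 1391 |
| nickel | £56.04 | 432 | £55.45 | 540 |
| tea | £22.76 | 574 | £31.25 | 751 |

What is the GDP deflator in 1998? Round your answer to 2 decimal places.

119.29

Nominal GDP 1998 = 44.44·1391 + 55.45·540 + 31.25·751 = 115227.79.
Real GDP 1998 (at 1990 prices) = 35.40·1391 + 56.04·540 + 22.76·751 = 96595.76.
Deflator = Nominal/Real × 100 = 115227.79/96595.76 × 100 = 119.289.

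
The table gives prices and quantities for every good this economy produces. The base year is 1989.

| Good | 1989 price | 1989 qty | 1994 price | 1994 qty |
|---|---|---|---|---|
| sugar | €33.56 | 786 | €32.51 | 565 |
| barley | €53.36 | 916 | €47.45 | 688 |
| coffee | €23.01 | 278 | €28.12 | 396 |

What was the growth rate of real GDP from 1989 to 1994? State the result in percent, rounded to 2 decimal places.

-20.66%

Real GDP 1989 = Nominal GDP 1989 = 33.56·786 + 53.36·916 + 23.01·278 = 81652.70.
Real GDP 1994 (at 1989 prices) = 33.56·565 + 53.36·688 + 23.01·396 = 64785.04.
Real growth = 64785.04/81652.70 − 1 = -0.2066.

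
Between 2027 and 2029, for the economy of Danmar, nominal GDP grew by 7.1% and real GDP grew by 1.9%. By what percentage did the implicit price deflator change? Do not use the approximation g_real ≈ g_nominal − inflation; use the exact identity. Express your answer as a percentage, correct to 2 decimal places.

(1 + g_nom) = (1 + g_real)(1 + π), so π = 1.0710 / 1.0190 − 1 = 0.05103.

5.10%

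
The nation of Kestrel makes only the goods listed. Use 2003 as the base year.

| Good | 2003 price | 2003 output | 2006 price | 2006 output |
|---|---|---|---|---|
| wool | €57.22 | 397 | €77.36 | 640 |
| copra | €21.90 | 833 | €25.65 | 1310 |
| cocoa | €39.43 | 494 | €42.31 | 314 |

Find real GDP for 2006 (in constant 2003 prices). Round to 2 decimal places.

€77690.82

Real GDP 2006 = Σ (p_2003 × q_2006) = 57.22·640 + 21.90·1310 + 39.43·314 = 77690.82.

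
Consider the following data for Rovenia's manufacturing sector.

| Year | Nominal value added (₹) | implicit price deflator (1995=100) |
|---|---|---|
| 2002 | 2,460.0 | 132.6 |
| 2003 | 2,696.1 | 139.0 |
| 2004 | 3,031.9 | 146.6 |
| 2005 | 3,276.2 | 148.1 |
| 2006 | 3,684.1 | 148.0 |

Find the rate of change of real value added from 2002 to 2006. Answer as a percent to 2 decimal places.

34.18%

Real value added 2002 = 2460.0/1.326 = 1855.20.
Real value added 2006 = 3684.1/1.480 = 2489.26.
Change = 2489.26/1855.20 − 1 = 0.3418.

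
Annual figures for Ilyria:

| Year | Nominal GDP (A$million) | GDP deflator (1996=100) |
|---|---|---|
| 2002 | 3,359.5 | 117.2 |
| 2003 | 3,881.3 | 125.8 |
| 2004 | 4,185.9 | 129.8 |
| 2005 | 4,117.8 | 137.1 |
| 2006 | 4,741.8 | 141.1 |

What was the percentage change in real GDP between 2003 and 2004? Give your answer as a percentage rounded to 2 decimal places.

Real GDP 2003 = 3881.3/1.258 = 3085.29.
Real GDP 2004 = 4185.9/1.298 = 3224.88.
Change = 3224.88/3085.29 − 1 = 0.0452.

4.52%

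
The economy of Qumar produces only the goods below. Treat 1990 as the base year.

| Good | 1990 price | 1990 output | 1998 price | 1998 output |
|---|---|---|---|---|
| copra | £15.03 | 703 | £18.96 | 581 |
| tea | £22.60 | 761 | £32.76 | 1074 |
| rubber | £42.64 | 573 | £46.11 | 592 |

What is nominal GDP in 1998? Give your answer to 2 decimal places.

£73497.12

Nominal GDP 1998 = Σ (p_1998 × q_1998) = 18.96·581 + 32.76·1074 + 46.11·592 = 73497.12.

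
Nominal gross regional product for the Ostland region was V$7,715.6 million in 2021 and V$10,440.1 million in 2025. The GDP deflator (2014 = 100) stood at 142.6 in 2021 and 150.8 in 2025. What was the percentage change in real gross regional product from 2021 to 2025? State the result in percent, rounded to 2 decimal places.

27.95%

Deflate each year: 2021 → 7715.6/1.426 = 5410.66; 2025 → 10440.1/1.508 = 6923.14.
So real gross regional product changed by 6923.14/5410.66 − 1 = 0.2795, i.e. 27.95%.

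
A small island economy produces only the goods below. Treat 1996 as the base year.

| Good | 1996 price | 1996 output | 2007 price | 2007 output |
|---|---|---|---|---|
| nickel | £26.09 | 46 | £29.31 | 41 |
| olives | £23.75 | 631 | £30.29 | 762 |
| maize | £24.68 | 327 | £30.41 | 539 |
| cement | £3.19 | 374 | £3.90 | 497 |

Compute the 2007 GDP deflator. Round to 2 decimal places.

Nominal GDP 2007 = 29.31·41 + 30.29·762 + 30.41·539 + 3.90·497 = 42611.98.
Real GDP 2007 (at 1996 prices) = 26.09·41 + 23.75·762 + 24.68·539 + 3.19·497 = 34055.14.
Deflator = Nominal/Real × 100 = 42611.98/34055.14 × 100 = 125.126.

125.13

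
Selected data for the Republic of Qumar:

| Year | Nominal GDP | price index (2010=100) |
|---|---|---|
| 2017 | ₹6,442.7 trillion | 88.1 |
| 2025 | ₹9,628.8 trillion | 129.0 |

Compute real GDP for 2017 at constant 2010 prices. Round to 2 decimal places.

Real GDP = Nominal / (price index/100) = 6442.7 / 0.881 = 7312.94.

₹7,312.94 trillion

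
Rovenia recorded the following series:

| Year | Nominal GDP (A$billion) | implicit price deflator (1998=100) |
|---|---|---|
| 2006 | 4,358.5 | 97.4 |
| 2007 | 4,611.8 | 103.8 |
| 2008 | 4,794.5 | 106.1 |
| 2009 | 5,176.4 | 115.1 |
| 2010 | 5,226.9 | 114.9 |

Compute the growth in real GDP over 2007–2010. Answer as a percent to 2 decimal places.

2.39%

Real GDP 2007 = 4611.8/1.038 = 4442.97.
Real GDP 2010 = 5226.9/1.149 = 4549.09.
Change = 4549.09/4442.97 − 1 = 0.0239.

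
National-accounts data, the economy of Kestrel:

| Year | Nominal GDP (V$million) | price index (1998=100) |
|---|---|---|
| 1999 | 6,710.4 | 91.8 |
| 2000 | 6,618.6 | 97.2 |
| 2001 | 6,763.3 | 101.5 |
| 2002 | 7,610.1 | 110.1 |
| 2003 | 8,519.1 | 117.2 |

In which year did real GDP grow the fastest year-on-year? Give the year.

2000: real = 6618.6/0.972 = 6809.26; growth vs 1999 (7309.80) = -6.85%.
2001: real = 6763.3/1.015 = 6663.35; growth vs 2000 (6809.26) = -2.14%.
2002: real = 7610.1/1.101 = 6911.99; growth vs 2001 (6663.35) = 3.73%.
2003: real = 8519.1/1.172 = 7268.86; growth vs 2002 (6911.99) = 5.16%.

2003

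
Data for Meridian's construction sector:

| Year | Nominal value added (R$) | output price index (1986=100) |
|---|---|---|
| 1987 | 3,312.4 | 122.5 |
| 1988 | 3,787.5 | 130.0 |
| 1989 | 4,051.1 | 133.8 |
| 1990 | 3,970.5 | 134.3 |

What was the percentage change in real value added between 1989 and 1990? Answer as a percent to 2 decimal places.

-2.35%

Real value added 1989 = 4051.1/1.338 = 3027.73.
Real value added 1990 = 3970.5/1.343 = 2956.44.
Change = 2956.44/3027.73 − 1 = -0.0235.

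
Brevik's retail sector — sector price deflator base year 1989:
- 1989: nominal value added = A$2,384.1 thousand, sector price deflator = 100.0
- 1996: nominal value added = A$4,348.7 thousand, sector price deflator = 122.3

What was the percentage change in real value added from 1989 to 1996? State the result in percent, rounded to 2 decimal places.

49.14%

Real value added 1989 = 2384.1 / 1.000 = 2384.10.
Real value added 1996 = 4348.7 / 1.223 = 3555.76.
Real growth = 3555.76 / 2384.10 − 1 = 0.4914.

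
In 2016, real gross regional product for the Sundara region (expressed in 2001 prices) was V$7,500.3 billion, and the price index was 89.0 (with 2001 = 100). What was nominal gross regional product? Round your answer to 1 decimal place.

Nominal gross regional product = Real × (price index/100) = 7500.3 × 0.890 = 6675.27.

V$6,675.3 billion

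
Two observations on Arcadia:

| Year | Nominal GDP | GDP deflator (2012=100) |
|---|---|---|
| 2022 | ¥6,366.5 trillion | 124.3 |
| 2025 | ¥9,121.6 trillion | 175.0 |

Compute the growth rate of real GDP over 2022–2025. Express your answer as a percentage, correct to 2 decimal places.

Real GDP 2022 = 6366.5 / 1.243 = 5121.88.
Real GDP 2025 = 9121.6 / 1.750 = 5212.34.
Real growth = 5212.34 / 5121.88 − 1 = 0.0177.

1.77%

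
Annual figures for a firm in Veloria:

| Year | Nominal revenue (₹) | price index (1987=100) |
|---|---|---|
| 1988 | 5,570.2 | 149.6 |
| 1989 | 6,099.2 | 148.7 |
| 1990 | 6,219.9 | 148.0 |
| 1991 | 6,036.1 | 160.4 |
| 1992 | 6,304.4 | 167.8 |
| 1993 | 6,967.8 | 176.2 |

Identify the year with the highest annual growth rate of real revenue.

1989: real = 6099.2/1.487 = 4101.68; growth vs 1988 (3723.40) = 10.16%.
1990: real = 6219.9/1.480 = 4202.64; growth vs 1989 (4101.68) = 2.46%.
1991: real = 6036.1/1.604 = 3763.15; growth vs 1990 (4202.64) = -10.46%.
1992: real = 6304.4/1.678 = 3757.09; growth vs 1991 (3763.15) = -0.16%.
1993: real = 6967.8/1.762 = 3954.48; growth vs 1992 (3757.09) = 5.25%.

1989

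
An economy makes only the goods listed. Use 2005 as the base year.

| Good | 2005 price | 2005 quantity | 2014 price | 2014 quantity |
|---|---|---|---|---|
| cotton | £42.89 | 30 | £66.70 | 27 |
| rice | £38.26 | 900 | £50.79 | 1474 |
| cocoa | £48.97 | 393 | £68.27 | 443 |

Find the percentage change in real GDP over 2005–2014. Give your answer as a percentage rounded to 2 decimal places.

Real GDP 2005 = Nominal GDP 2005 = 42.89·30 + 38.26·900 + 48.97·393 = 54965.91.
Real GDP 2014 (at 2005 prices) = 42.89·27 + 38.26·1474 + 48.97·443 = 79246.98.
Real growth = 79246.98/54965.91 − 1 = 0.4417.

44.17%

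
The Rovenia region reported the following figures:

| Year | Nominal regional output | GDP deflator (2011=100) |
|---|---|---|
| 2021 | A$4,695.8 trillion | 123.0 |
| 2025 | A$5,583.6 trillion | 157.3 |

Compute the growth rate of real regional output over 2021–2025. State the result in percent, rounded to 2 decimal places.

Real regional output 2021 = 4695.8 / 1.230 = 3817.72.
Real regional output 2025 = 5583.6 / 1.573 = 3549.65.
Real growth = 3549.65 / 3817.72 − 1 = -0.0702.

-7.02%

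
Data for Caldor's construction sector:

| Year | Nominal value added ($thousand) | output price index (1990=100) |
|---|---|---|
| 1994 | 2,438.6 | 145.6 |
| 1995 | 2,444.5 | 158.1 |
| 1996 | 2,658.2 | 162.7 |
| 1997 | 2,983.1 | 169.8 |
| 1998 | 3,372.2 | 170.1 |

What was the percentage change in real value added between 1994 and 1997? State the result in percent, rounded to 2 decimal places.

Real value added 1994 = 2438.6/1.456 = 1674.86.
Real value added 1997 = 2983.1/1.698 = 1756.83.
Change = 1756.83/1674.86 − 1 = 0.0489.

4.89%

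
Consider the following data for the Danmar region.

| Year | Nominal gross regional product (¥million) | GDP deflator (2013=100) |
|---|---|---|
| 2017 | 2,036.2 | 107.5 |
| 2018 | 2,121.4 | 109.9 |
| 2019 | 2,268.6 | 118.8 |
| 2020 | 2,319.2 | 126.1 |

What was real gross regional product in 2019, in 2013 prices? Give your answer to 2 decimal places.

¥1,909.60 million

Real gross regional product 2019 = 2268.6 / 1.188 = 1909.60.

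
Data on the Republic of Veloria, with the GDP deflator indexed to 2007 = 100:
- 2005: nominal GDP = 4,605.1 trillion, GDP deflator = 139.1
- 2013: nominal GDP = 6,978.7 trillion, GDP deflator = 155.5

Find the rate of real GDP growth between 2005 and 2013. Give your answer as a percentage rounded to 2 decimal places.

35.56%

Real GDP 2005 = 4605.1 / 1.391 = 3310.64.
Real GDP 2013 = 6978.7 / 1.555 = 4487.91.
Real growth = 4487.91 / 3310.64 − 1 = 0.3556.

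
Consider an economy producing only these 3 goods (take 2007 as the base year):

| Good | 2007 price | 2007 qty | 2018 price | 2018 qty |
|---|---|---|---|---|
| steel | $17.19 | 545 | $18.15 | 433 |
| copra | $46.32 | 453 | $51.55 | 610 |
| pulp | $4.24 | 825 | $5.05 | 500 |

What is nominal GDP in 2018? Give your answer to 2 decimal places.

$41829.45

Nominal GDP 2018 = Σ (p_2018 × q_2018) = 18.15·433 + 51.55·610 + 5.05·500 = 41829.45.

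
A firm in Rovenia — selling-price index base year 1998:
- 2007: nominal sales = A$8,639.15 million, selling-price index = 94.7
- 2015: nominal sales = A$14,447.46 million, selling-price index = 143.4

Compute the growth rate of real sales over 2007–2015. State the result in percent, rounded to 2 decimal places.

Deflate each year: 2007 → 8639.15/0.947 = 9122.65; 2015 → 14447.46/1.434 = 10074.94.
So real sales changed by 10074.94/9122.65 − 1 = 0.1044, i.e. 10.44%.

10.44%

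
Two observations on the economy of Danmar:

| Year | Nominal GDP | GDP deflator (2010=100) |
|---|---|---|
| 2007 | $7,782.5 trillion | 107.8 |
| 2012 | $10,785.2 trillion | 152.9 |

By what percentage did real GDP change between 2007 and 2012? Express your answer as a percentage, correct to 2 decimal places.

-2.29%

Deflate each year: 2007 → 7782.5/1.078 = 7219.39; 2012 → 10785.2/1.529 = 7053.76.
So real GDP changed by 7053.76/7219.39 − 1 = -0.0229, i.e. -2.29%.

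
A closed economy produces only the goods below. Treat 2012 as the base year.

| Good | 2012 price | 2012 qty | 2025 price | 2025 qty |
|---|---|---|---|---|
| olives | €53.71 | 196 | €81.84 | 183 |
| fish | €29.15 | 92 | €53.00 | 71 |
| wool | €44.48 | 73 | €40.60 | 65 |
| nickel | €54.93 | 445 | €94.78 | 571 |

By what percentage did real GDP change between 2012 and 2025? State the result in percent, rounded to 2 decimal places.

12.85%

Real GDP 2012 = Nominal GDP 2012 = 53.71·196 + 29.15·92 + 44.48·73 + 54.93·445 = 40899.85.
Real GDP 2025 (at 2012 prices) = 53.71·183 + 29.15·71 + 44.48·65 + 54.93·571 = 46154.81.
Real growth = 46154.81/40899.85 − 1 = 0.1285.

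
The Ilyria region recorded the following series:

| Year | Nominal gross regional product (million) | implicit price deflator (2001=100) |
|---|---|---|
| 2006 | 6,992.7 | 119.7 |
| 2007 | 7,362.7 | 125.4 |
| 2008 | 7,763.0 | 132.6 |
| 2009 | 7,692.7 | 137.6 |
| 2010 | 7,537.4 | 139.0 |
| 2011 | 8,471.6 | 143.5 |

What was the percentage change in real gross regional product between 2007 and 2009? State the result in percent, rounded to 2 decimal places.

-4.78%

Real gross regional product 2007 = 7362.7/1.254 = 5871.37.
Real gross regional product 2009 = 7692.7/1.376 = 5590.63.
Change = 5590.63/5871.37 − 1 = -0.0478.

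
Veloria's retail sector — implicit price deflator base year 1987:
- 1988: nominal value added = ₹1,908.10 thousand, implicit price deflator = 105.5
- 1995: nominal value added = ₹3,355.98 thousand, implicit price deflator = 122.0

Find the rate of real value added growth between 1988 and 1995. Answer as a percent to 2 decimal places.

Real value added 1988 = 1908.10 / 1.055 = 1808.63.
Real value added 1995 = 3355.98 / 1.220 = 2750.80.
Real growth = 2750.80 / 1808.63 − 1 = 0.5209.

52.09%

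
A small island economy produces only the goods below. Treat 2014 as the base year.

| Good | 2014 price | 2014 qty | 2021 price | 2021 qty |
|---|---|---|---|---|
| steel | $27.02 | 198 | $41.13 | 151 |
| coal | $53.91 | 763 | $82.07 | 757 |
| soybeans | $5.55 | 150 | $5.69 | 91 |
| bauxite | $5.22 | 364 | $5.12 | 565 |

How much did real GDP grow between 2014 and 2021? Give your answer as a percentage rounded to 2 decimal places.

-1.77%

Real GDP 2014 = Nominal GDP 2014 = 27.02·198 + 53.91·763 + 5.55·150 + 5.22·364 = 49215.87.
Real GDP 2021 (at 2014 prices) = 27.02·151 + 53.91·757 + 5.55·91 + 5.22·565 = 48344.24.
Real growth = 48344.24/49215.87 − 1 = -0.0177.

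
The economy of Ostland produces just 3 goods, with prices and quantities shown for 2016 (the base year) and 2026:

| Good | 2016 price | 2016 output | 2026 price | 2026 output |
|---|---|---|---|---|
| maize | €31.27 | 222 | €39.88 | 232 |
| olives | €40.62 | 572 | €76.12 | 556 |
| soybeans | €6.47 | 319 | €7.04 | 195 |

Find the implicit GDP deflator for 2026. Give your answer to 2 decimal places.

Nominal GDP 2026 = 39.88·232 + 76.12·556 + 7.04·195 = 52947.68.
Real GDP 2026 (at 2016 prices) = 31.27·232 + 40.62·556 + 6.47·195 = 31101.01.
Deflator = Nominal/Real × 100 = 52947.68/31101.01 × 100 = 170.244.

170.24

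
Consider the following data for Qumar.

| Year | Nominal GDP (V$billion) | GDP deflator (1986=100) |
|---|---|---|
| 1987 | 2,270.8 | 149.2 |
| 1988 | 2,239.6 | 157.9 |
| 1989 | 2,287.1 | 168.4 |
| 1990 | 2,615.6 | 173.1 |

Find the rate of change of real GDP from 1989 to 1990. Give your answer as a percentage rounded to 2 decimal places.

11.26%

Real GDP 1989 = 2287.1/1.684 = 1358.14.
Real GDP 1990 = 2615.6/1.731 = 1511.03.
Change = 1511.03/1358.14 − 1 = 0.1126.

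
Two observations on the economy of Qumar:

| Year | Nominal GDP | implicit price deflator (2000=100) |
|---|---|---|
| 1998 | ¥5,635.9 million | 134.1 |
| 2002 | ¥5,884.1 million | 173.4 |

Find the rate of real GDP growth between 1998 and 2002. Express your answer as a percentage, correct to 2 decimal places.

Deflate each year: 1998 → 5635.9/1.341 = 4202.76; 2002 → 5884.1/1.734 = 3393.37.
So real GDP changed by 3393.37/4202.76 − 1 = -0.1926, i.e. -19.26%.

-19.26%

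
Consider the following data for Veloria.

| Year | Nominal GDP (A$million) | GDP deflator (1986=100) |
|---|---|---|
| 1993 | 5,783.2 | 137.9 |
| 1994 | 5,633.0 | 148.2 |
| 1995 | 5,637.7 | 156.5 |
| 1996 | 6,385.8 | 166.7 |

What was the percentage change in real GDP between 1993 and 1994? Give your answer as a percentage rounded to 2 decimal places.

Real GDP 1993 = 5783.2/1.379 = 4193.76.
Real GDP 1994 = 5633.0/1.482 = 3800.94.
Change = 3800.94/4193.76 − 1 = -0.0937.

-9.37%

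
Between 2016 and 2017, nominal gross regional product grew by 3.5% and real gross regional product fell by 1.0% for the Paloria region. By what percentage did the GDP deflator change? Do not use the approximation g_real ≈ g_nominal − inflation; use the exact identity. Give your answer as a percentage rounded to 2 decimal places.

4.55%

(1 + g_nom) = (1 + g_real)(1 + π), so π = 1.0350 / 0.9900 − 1 = 0.04545.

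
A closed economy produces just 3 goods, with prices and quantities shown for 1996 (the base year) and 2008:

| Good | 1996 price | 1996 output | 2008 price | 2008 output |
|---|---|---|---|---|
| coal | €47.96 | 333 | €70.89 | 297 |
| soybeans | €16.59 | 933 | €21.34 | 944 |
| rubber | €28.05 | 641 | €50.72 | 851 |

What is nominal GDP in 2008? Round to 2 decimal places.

Nominal GDP 2008 = Σ (p_2008 × q_2008) = 70.89·297 + 21.34·944 + 50.72·851 = 84362.01.

€84362.01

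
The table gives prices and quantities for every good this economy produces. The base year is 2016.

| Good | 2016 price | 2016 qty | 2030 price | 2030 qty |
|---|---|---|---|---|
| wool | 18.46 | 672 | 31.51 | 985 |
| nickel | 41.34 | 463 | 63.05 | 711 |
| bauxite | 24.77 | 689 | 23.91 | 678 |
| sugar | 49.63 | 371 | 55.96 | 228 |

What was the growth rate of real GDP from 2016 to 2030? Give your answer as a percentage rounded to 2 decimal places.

12.92%

Real GDP 2016 = Nominal GDP 2016 = 18.46·672 + 41.34·463 + 24.77·689 + 49.63·371 = 67024.80.
Real GDP 2030 (at 2016 prices) = 18.46·985 + 41.34·711 + 24.77·678 + 49.63·228 = 75685.54.
Real growth = 75685.54/67024.80 − 1 = 0.1292.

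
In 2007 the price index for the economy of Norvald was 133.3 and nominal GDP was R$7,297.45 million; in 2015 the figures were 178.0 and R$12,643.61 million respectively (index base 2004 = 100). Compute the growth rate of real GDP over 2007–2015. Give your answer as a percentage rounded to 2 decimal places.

Real GDP 2007 = 7297.45 / 1.333 = 5474.46.
Real GDP 2015 = 12643.61 / 1.780 = 7103.15.
Real growth = 7103.15 / 5474.46 − 1 = 0.2975.

29.75%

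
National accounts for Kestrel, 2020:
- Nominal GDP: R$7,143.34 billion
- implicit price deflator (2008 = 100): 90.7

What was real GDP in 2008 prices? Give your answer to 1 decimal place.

Real GDP = Nominal / (implicit price deflator/100) = 7143.34 / 0.907 = 7875.79.

R$7,875.8 billion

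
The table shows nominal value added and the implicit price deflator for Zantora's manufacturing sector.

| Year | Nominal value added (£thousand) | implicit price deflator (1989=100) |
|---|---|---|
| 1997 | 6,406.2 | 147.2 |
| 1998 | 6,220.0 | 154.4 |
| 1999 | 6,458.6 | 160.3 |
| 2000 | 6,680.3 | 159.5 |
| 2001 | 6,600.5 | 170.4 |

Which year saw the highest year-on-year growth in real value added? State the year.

2000

1998: real = 6220.0/1.544 = 4028.50; growth vs 1997 (4352.04) = -7.43%.
1999: real = 6458.6/1.603 = 4029.07; growth vs 1998 (4028.50) = 0.01%.
2000: real = 6680.3/1.595 = 4188.28; growth vs 1999 (4029.07) = 3.95%.
2001: real = 6600.5/1.704 = 3873.53; growth vs 2000 (4188.28) = -7.52%.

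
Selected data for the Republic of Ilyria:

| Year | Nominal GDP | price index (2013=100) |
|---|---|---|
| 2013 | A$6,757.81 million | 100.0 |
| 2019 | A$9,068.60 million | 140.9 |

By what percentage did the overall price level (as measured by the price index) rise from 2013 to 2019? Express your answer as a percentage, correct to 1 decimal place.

40.9%

Price-level change = 140.9 / 100.0 − 1 = 0.4090.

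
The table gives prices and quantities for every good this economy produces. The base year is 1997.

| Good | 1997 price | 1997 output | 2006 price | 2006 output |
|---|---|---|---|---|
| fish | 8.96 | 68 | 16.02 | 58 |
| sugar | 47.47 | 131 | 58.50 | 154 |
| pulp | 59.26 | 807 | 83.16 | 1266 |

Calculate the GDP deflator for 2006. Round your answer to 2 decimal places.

139.06

Nominal GDP 2006 = 16.02·58 + 58.50·154 + 83.16·1266 = 115218.72.
Real GDP 2006 (at 1997 prices) = 8.96·58 + 47.47·154 + 59.26·1266 = 82853.22.
Deflator = Nominal/Real × 100 = 115218.72/82853.22 × 100 = 139.064.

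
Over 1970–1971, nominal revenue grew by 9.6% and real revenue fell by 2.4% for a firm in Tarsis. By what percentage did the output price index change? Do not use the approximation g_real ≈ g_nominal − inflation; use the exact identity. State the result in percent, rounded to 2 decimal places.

(1 + g_nom) = (1 + g_real)(1 + π), so π = 1.0960 / 0.9760 − 1 = 0.12295.

12.30%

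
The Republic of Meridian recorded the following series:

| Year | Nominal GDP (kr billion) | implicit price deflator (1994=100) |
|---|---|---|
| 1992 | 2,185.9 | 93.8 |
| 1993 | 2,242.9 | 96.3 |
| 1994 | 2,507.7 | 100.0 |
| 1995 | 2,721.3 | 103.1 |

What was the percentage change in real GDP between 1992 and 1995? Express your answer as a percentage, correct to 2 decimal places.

Real GDP 1992 = 2185.9/0.938 = 2330.38.
Real GDP 1995 = 2721.3/1.031 = 2639.48.
Change = 2639.48/2330.38 − 1 = 0.1326.

13.26%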